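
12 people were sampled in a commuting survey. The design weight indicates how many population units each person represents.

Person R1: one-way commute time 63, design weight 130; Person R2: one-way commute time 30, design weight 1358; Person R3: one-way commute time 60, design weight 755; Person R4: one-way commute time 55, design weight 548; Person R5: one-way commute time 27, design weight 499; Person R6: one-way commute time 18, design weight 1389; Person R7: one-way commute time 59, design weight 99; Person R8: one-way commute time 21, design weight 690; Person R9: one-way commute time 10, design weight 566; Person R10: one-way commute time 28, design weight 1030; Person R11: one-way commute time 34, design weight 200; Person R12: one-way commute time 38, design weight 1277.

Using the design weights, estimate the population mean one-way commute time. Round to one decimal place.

32.0

Weighted sum = 63×130 + 30×1358 + 60×755 + 55×548 + 27×499 + 18×1389 + 59×99 + 21×690 + 10×566 + 28×1030 + 34×200 + 38×1277
  = 8190 + 40740 + 45300 + 30140 + 13473 + 25002 + 5841 + 14490 + 5660 + 28840 + 6800 + 48526 = 273002
Sum of weights = 130 + 1358 + 755 + 548 + 499 + 1389 + 99 + 690 + 566 + 1030 + 200 + 1277 = 8541
Weighted mean = 273002 / 8541 = 31.963704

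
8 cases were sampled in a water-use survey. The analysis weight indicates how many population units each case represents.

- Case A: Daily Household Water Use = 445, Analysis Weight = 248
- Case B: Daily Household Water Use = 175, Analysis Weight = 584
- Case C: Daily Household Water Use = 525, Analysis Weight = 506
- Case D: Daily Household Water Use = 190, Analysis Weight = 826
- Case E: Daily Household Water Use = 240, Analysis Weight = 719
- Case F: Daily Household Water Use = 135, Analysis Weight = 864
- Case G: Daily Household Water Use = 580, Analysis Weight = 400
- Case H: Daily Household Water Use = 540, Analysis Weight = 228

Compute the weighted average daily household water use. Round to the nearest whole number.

292

Weighted sum = 445×248 + 175×584 + 525×506 + 190×826 + 240×719 + 135×864 + 580×400 + 540×228
  = 1279470
Sum of weights = 4375
Weighted mean = 1279470 / 4375 = 292.45029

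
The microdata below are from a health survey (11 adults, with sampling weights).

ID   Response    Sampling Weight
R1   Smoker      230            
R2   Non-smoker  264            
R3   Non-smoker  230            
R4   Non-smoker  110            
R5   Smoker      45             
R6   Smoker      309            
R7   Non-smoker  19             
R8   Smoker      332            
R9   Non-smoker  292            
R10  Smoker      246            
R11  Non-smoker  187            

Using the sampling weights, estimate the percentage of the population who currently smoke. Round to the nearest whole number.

Sum of weights for 'Smoker' = 230 + 45 + 309 + 332 + 246 = 1162
Total weight = 230 + 264 + 230 + 110 + 45 + 309 + 19 + 332 + 292 + 246 + 187 = 2264
Weighted proportion = 1162 / 2264 = 0.51325088 → 51.325088%

51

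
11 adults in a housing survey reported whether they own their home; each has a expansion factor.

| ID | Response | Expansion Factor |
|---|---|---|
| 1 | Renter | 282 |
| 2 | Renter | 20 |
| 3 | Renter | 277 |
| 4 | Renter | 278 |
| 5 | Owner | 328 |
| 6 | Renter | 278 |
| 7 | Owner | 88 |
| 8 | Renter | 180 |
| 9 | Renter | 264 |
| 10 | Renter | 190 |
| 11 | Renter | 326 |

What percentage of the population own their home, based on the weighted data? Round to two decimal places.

16.57

Sum of weights for 'Owner' = 328 + 88 = 416
Total weight = 282 + 20 + 277 + 278 + 328 + 278 + 88 + 180 + 264 + 190 + 326 = 2511
Weighted proportion = 416 / 2511 = 0.16567105 → 16.567105%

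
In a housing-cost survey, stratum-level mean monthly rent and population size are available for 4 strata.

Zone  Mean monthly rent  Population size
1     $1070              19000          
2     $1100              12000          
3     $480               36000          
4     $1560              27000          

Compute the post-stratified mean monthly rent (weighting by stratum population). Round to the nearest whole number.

989

Σ Nₕ·x̄ₕ = 92930000
Σ Nₕ = 94000
Overall mean = 92930000 / 94000 = 988.61702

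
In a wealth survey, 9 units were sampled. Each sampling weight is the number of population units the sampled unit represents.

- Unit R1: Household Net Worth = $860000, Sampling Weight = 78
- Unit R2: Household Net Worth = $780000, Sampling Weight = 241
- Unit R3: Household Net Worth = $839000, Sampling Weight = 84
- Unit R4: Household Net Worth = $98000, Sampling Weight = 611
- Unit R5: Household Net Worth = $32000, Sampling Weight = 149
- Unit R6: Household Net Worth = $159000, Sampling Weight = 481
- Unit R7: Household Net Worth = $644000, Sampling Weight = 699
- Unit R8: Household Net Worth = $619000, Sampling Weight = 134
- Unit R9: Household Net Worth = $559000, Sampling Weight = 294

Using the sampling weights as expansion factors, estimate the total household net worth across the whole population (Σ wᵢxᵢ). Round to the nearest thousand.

1164109000

Weighted total = 860000×78 + 780000×241 + 839000×84 + 98000×611 + 32000×149 + 159000×481 + 644000×699 + 619000×134 + 559000×294
  = 67080000 + 187980000 + 70476000 + 59878000 + 4768000 + 76479000 + 450156000 + 82946000 + 164346000 = 1164109000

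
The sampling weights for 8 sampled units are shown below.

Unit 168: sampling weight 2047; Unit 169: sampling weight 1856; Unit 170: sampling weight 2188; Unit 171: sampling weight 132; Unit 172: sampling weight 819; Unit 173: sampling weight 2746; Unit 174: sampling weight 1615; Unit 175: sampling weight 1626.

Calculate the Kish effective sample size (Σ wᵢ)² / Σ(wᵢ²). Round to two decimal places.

6.55

Σ wᵢ = 2047 + 1856 + 2188 + 132 + 819 + 2746 + 1615 + 1626 = 13029
Σ wᵢ² = 4190209 + 3444736 + 4787344 + 17424 + 670761 + 7540516 + 2608225 + 2643876 = 25903091
n_eff = 13029² / 25903091 = 169754841 / 25903091 = 6.5534589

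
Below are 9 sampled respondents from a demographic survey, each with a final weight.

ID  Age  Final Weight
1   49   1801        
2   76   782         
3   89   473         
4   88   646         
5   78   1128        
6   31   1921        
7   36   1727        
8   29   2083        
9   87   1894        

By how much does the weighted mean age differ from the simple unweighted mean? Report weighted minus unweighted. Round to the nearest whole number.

-8

Unweighted sum = 49 + 76 + 89 + 88 + 78 + 31 + 36 + 29 + 87 = 563
Unweighted mean = 563 / 9 = 62.555556
Weighted sum = 681518
Sum of weights = 1801 + 782 + 473 + 646 + 1128 + 1921 + 1727 + 2083 + 1894 = 12455
Weighted mean = 681518 / 12455 = 54.718426
Difference (weighted minus unweighted) = -7.8371292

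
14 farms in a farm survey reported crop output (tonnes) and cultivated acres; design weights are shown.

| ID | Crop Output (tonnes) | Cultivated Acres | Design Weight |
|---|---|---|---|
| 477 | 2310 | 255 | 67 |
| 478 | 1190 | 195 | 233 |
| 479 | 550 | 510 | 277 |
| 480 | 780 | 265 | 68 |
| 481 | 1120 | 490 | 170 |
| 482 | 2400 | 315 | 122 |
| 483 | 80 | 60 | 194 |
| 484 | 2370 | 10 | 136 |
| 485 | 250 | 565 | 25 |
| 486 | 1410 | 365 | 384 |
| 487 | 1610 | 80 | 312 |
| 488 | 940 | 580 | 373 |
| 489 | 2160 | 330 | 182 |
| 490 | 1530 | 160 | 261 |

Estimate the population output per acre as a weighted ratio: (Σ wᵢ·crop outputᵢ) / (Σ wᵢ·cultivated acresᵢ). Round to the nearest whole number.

Σ wᵢ·y = 3651550
Σ wᵢ·x = 853945
Ratio = 3651550 / 853945 = 4.2760951

4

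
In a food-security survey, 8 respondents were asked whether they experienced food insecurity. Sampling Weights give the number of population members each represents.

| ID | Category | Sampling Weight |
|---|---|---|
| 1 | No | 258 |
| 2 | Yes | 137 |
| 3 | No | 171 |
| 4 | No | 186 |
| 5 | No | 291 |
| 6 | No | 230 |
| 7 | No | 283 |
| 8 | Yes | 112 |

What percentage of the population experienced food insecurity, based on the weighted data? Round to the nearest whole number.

15

Sum of weights for 'Yes' = 137 + 112 = 249
Total weight = 258 + 137 + 171 + 186 + 291 + 230 + 283 + 112 = 1668
Weighted proportion = 249 / 1668 = 0.14928058 → 14.928058%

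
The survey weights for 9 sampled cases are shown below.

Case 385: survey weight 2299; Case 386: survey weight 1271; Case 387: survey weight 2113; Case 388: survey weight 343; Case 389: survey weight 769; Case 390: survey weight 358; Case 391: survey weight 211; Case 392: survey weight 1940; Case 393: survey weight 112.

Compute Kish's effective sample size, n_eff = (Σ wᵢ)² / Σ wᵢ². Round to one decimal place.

5.5

Σ wᵢ = 2299 + 1271 + 2113 + 343 + 769 + 358 + 211 + 1940 + 112 = 9416
Σ wᵢ² = 5285401 + 1615441 + 4464769 + 117649 + 591361 + 128164 + 44521 + 3763600 + 12544 = 16023450
n_eff = 9416² / 16023450 = 88661056 / 16023450 = 5.5332064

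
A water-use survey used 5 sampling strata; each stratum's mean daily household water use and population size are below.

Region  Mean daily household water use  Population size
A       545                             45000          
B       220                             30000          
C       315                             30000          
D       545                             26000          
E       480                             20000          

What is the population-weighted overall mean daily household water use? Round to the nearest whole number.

Σ Nₕ·x̄ₕ = 545×45000 + 220×30000 + 315×30000 + 545×26000 + 480×20000
  = 24525000 + 6600000 + 9450000 + 14170000 + 9600000 = 64345000
Σ Nₕ = 45000 + 30000 + 30000 + 26000 + 20000 = 151000
Overall mean = 64345000 / 151000 = 426.12583

426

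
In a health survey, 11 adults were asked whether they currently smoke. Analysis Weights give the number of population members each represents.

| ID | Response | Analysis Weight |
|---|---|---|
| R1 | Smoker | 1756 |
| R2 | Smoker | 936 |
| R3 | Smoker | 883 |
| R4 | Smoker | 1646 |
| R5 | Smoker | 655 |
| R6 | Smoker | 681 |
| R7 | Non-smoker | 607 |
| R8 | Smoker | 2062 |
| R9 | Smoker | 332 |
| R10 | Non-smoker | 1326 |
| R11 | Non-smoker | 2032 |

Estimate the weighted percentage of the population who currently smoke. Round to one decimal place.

Sum of weights for 'Smoker' = 1756 + 936 + 883 + 1646 + 655 + 681 + 2062 + 332 = 8951
Total weight = 1756 + 936 + 883 + 1646 + 655 + 681 + 607 + 2062 + 332 + 1326 + 2032 = 12916
Weighted proportion = 8951 / 12916 = 0.69301641 → 69.301641%

69.3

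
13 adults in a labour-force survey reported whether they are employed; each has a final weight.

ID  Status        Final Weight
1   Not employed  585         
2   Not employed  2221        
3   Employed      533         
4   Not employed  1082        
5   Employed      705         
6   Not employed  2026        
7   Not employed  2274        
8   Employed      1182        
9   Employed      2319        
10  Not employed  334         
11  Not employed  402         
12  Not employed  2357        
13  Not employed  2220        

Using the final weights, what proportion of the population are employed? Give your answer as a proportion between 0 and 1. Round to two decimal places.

0.26

Sum of weights for 'Employed' = 533 + 705 + 1182 + 2319 = 4739
Total weight = 18240
Weighted proportion = 4739 / 18240 = 0.2598136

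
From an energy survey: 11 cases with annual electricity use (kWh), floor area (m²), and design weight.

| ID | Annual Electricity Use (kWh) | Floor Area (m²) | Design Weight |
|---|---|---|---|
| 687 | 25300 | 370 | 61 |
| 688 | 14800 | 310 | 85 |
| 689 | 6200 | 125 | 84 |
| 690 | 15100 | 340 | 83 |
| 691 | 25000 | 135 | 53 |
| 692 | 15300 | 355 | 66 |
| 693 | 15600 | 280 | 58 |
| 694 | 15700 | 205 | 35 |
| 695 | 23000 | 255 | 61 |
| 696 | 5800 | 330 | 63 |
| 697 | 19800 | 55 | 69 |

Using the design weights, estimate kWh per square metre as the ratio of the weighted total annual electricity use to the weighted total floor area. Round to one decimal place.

Σ wᵢ·y = 25300×61 + 14800×85 + 6200×84 + 15100×83 + 25000×53 + 15300×66 + 15600×58 + 15700×35 + 23000×61 + 5800×63 + 19800×69
  = 11499100
Σ wᵢ·x = 181780
Ratio = 11499100 / 181780 = 63.258334

63.3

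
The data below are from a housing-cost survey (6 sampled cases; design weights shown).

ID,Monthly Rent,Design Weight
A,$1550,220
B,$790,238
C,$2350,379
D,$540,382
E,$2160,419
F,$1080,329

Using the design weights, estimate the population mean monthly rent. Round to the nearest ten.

1470

Weighted sum = 1550×220 + 790×238 + 2350×379 + 540×382 + 2160×419 + 1080×329
  = 341000 + 188020 + 890650 + 206280 + 905040 + 355320 = 2886310
Sum of weights = 220 + 238 + 379 + 382 + 419 + 329 = 1967
Weighted mean = 2886310 / 1967 = 1467.3665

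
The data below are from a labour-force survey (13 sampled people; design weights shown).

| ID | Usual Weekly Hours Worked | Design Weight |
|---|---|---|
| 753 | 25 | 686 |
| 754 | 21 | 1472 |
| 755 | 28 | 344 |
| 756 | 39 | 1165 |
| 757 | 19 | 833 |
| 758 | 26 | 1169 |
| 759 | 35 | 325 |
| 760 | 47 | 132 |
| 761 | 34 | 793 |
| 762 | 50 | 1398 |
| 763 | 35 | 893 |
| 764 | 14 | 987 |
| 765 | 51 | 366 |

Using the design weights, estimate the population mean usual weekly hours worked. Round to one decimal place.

Weighted sum = 327530
Sum of weights = 10563
Weighted mean = 327530 / 10563 = 31.00729

31.0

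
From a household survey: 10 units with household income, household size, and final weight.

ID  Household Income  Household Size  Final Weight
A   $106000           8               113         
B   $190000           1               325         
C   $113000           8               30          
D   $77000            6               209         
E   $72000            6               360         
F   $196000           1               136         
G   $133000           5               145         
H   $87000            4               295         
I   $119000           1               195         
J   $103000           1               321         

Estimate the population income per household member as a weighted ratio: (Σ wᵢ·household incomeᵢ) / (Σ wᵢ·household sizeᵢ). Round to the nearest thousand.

33000

Σ wᵢ·y = 106000×113 + 190000×325 + 113000×30 + 77000×209 + 72000×360 + 196000×136 + 133000×145 + 87000×295 + 119000×195 + 103000×321
  = 11978000 + 61750000 + 3390000 + 16093000 + 25920000 + 26656000 + 19285000 + 25665000 + 23205000 + 33063000 = 247005000
Σ wᵢ·x = 8×113 + 1×325 + 8×30 + 6×209 + 6×360 + 1×136 + 5×145 + 4×295 + 1×195 + 1×321
  = 904 + 325 + 240 + 1254 + 2160 + 136 + 725 + 1180 + 195 + 321 = 7440
Ratio = 247005000 / 7440 = 33199.597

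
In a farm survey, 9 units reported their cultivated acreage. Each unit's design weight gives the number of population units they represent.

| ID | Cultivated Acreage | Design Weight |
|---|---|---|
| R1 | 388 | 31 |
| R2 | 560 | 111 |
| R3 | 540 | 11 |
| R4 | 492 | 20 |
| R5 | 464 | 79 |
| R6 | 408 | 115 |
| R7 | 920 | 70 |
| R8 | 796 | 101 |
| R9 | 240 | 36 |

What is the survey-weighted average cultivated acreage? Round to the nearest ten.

570

Weighted sum = 388×31 + 560×111 + 540×11 + 492×20 + 464×79 + 408×115 + 920×70 + 796×101 + 240×36
  = 12028 + 62160 + 5940 + 9840 + 36656 + 46920 + 64400 + 80396 + 8640 = 326980
Sum of weights = 574
Weighted mean = 326980 / 574 = 569.65157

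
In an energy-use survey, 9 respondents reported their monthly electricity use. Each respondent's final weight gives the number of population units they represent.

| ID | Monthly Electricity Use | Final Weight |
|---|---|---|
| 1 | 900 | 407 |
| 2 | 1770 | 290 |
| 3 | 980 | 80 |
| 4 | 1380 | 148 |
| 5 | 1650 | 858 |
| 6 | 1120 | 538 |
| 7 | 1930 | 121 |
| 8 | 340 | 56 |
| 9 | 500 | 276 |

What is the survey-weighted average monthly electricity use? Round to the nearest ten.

1290

Weighted sum = 3571070
Sum of weights = 407 + 290 + 80 + 148 + 858 + 538 + 121 + 56 + 276 = 2774
Weighted mean = 3571070 / 2774 = 1287.336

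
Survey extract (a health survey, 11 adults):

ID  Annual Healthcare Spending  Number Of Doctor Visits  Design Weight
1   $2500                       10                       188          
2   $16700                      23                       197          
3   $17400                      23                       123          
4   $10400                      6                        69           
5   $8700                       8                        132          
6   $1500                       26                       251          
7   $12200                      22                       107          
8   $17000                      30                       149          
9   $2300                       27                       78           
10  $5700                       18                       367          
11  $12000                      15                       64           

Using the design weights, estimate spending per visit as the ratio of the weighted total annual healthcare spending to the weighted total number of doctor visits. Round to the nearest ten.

450

Σ wᵢ·y = 2500×188 + 16700×197 + 17400×123 + 10400×69 + 8700×132 + 1500×251 + 12200×107 + 17000×149 + 2300×78 + 5700×367 + 12000×64
  = 15020300
Σ wᵢ·x = 10×188 + 23×197 + 23×123 + 6×69 + 8×132 + 26×251 + 22×107 + 30×149 + 27×78 + 18×367 + 15×64
  = 33732
Ratio = 15020300 / 33732 = 445.28341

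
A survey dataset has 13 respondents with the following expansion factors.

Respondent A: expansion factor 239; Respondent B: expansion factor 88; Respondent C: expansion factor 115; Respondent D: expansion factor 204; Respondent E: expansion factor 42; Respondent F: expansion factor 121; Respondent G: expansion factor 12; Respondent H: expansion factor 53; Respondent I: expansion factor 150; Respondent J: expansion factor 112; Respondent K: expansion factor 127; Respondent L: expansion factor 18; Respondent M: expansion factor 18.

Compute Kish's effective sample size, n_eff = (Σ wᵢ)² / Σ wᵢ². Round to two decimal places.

Σ wᵢ = 1299
Σ wᵢ² = 190885
n_eff = 1299² / 190885 = 1687401 / 190885 = 8.8398827

8.84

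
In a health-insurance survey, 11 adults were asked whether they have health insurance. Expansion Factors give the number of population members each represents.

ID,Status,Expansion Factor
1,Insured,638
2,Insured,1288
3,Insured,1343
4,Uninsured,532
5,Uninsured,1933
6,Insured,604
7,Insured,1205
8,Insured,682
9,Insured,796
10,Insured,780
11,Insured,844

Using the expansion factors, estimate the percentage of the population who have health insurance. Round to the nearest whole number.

77

Sum of weights for 'Insured' = 638 + 1288 + 1343 + 604 + 1205 + 682 + 796 + 780 + 844 = 8180
Total weight = 10645
Weighted proportion = 8180 / 10645 = 0.76843589 → 76.843589%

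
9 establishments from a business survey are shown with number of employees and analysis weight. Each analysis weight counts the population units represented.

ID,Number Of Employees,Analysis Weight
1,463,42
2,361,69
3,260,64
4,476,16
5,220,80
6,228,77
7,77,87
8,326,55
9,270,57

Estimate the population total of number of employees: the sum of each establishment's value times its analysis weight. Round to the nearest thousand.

144000

Weighted total = 463×42 + 361×69 + 260×64 + 476×16 + 220×80 + 228×77 + 77×87 + 326×55 + 270×57
  = 19446 + 24909 + 16640 + 7616 + 17600 + 17556 + 6699 + 17930 + 15390 = 143786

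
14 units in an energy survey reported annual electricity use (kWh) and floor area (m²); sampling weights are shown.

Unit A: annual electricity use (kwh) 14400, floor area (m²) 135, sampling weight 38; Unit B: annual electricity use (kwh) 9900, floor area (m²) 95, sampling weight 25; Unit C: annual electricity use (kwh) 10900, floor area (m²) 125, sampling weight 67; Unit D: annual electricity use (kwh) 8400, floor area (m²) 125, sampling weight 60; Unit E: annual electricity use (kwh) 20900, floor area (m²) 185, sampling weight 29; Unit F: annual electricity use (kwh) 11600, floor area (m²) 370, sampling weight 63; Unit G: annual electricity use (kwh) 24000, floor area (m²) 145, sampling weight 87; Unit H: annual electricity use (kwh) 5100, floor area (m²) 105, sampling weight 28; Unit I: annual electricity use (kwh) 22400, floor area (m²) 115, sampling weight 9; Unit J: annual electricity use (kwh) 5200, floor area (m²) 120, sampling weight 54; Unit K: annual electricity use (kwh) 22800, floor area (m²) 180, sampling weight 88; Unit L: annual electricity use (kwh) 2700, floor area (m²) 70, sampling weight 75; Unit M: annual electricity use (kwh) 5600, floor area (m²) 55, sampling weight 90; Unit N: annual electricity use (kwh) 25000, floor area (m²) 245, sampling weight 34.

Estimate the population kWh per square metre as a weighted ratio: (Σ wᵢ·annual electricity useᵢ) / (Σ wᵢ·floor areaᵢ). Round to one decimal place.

Σ wᵢ·y = 9642000
Σ wᵢ·x = 109495
Ratio = 9642000 / 109495 = 88.058815

88.1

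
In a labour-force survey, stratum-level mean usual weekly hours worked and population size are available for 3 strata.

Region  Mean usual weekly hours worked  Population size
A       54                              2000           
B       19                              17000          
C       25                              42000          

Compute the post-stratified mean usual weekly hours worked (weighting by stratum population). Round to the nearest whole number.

Σ Nₕ·x̄ₕ = 54×2000 + 19×17000 + 25×42000
  = 1481000
Σ Nₕ = 61000
Overall mean = 1481000 / 61000 = 24.278689

24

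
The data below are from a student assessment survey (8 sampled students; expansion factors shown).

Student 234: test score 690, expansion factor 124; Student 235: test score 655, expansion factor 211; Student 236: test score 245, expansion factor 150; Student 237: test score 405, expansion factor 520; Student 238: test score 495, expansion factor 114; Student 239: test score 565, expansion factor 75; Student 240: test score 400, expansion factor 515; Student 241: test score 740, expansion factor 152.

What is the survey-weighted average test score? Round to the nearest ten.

Weighted sum = 690×124 + 655×211 + 245×150 + 405×520 + 495×114 + 565×75 + 400×515 + 740×152
  = 888400
Sum of weights = 124 + 211 + 150 + 520 + 114 + 75 + 515 + 152 = 1861
Weighted mean = 888400 / 1861 = 477.37775

480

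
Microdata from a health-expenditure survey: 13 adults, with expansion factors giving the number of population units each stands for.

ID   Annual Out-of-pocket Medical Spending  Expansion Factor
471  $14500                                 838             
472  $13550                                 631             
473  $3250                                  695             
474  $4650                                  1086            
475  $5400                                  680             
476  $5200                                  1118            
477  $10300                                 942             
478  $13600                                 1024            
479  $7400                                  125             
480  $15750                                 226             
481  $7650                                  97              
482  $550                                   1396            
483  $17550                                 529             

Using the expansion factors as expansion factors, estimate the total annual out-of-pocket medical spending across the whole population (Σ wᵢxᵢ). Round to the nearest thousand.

Weighted total = 76402600

76403000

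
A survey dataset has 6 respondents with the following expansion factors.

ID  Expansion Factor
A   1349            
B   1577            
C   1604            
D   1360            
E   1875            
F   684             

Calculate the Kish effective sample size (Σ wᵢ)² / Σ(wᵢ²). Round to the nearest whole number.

6

Σ wᵢ = 8449
Σ wᵢ² = 1819801 + 2486929 + 2572816 + 1849600 + 3515625 + 467856 = 12712627
n_eff = 8449² / 12712627 = 71385601 / 12712627 = 5.6153304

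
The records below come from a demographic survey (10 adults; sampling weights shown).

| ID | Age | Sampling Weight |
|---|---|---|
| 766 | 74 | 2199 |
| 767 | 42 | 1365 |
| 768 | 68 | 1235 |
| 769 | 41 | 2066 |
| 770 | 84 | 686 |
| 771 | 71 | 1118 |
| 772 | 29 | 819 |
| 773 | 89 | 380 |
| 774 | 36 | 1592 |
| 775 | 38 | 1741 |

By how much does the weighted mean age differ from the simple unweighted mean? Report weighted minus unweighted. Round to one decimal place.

Unweighted sum = 74 + 42 + 68 + 41 + 84 + 71 + 29 + 89 + 36 + 38 = 572
Unweighted mean = 572 / 10 = 57.2
Weighted sum = 74×2199 + 42×1365 + 68×1235 + 41×2066 + 84×686 + 71×1118 + 29×819 + 89×380 + 36×1592 + 38×1741
  = 706785
Sum of weights = 2199 + 1365 + 1235 + 2066 + 686 + 1118 + 819 + 380 + 1592 + 1741 = 13201
Weighted mean = 706785 / 13201 = 53.540262
Difference (weighted minus unweighted) = -3.6597379

-3.7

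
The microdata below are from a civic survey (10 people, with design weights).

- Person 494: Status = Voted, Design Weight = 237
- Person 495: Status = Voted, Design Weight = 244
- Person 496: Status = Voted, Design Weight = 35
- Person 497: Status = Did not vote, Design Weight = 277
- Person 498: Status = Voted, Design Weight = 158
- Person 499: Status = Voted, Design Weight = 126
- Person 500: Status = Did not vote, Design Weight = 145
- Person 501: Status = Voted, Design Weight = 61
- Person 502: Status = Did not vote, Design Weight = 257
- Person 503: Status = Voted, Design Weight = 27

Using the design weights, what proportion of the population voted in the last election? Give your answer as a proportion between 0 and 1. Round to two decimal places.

Sum of weights for 'Voted' = 237 + 244 + 35 + 158 + 126 + 61 + 27 = 888
Total weight = 237 + 244 + 35 + 277 + 158 + 126 + 145 + 61 + 257 + 27 = 1567
Weighted proportion = 888 / 1567 = 0.56668794

0.57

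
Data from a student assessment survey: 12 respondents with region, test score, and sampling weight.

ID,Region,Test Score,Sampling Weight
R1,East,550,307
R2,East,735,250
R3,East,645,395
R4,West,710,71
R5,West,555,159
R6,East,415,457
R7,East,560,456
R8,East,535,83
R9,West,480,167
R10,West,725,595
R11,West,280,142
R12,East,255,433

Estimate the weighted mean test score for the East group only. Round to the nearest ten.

East rows: R1, R2, R3, R6, R7, R8, R12
Weighted sum = 550×307 + 735×250 + 645×395 + 415×457 + 560×456 + 535×83 + 255×433
  = 168850 + 183750 + 254775 + 189655 + 255360 + 44405 + 110415 = 1207210
Sum of weights = 2381
Weighted mean = 1207210 / 2381 = 507.01806

510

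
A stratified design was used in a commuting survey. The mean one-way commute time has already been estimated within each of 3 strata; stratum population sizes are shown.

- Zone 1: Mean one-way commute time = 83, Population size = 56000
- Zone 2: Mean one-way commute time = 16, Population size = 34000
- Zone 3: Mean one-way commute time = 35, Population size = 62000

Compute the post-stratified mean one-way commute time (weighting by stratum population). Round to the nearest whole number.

48

Σ Nₕ·x̄ₕ = 83×56000 + 16×34000 + 35×62000
  = 7362000
Σ Nₕ = 152000
Overall mean = 7362000 / 152000 = 48.434211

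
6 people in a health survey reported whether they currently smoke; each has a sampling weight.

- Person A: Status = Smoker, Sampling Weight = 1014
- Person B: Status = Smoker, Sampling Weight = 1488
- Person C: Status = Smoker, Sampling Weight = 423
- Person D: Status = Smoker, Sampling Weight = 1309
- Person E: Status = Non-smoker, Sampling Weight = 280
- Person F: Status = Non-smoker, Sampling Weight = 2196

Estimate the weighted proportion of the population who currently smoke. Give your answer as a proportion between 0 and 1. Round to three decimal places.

0.631

Sum of weights for 'Smoker' = 1014 + 1488 + 423 + 1309 = 4234
Total weight = 1014 + 1488 + 423 + 1309 + 280 + 2196 = 6710
Weighted proportion = 4234 / 6710 = 0.63099851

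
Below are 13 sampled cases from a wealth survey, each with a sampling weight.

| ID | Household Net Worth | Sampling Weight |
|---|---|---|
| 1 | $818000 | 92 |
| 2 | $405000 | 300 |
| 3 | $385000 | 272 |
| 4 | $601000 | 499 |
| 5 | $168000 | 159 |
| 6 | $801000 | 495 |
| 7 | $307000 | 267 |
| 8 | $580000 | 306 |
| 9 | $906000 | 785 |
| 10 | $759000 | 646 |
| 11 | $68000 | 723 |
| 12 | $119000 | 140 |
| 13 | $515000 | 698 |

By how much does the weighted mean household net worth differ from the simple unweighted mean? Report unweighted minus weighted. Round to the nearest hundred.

Unweighted sum = 6432000
Unweighted mean = 6432000 / 13 = 494769.23
Weighted sum = 2910849000
Sum of weights = 5382
Weighted mean = 2910849000 / 5382 = 540848.94
Difference (unweighted minus weighted) = -46079.71

-46100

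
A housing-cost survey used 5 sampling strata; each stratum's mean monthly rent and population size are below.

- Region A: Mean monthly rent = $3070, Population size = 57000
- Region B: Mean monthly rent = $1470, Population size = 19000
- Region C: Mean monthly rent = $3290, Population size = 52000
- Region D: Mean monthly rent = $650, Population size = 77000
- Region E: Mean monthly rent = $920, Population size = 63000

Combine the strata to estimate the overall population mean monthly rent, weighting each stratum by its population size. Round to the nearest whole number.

Σ Nₕ·x̄ₕ = 3070×57000 + 1470×19000 + 3290×52000 + 650×77000 + 920×63000
  = 174990000 + 27930000 + 171080000 + 50050000 + 57960000 = 482010000
Σ Nₕ = 268000
Overall mean = 482010000 / 268000 = 1798.5448

1799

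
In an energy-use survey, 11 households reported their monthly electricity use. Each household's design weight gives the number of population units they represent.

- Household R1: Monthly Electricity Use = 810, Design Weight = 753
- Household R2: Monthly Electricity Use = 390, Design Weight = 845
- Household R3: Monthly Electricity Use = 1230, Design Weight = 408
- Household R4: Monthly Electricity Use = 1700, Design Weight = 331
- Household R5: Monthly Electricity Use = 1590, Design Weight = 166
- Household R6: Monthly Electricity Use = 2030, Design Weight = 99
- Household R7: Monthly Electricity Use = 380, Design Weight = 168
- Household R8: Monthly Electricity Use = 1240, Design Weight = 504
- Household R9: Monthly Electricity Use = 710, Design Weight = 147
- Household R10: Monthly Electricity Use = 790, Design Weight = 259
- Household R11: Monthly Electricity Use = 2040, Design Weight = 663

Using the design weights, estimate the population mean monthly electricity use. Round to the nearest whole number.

1110

Weighted sum = 810×753 + 390×845 + 1230×408 + 1700×331 + 1590×166 + 2030×99 + 380×168 + 1240×504 + 710×147 + 790×259 + 2040×663
  = 609930 + 329550 + 501840 + 562700 + 263940 + 200970 + 63840 + 624960 + 104370 + 204610 + 1352520 = 4819230
Sum of weights = 4343
Weighted mean = 4819230 / 4343 = 1109.6546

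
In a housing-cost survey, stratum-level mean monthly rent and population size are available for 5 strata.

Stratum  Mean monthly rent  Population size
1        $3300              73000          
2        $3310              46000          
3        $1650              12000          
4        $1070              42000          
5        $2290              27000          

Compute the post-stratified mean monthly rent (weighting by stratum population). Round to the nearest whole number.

Σ Nₕ·x̄ₕ = 519730000
Σ Nₕ = 73000 + 46000 + 12000 + 42000 + 27000 = 200000
Overall mean = 519730000 / 200000 = 2598.65

2599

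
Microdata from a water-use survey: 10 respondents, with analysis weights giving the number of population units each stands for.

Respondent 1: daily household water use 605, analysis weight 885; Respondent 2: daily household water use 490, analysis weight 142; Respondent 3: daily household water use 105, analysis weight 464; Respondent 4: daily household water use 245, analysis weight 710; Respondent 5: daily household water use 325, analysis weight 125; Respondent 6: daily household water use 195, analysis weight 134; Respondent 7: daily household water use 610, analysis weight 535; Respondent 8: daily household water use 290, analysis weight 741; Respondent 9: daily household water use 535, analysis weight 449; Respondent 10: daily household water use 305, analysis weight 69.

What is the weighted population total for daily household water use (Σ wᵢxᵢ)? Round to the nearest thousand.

1697000

Weighted total = 605×885 + 490×142 + 105×464 + 245×710 + 325×125 + 195×134 + 610×535 + 290×741 + 535×449 + 305×69
  = 535425 + 69580 + 48720 + 173950 + 40625 + 26130 + 326350 + 214890 + 240215 + 21045 = 1696930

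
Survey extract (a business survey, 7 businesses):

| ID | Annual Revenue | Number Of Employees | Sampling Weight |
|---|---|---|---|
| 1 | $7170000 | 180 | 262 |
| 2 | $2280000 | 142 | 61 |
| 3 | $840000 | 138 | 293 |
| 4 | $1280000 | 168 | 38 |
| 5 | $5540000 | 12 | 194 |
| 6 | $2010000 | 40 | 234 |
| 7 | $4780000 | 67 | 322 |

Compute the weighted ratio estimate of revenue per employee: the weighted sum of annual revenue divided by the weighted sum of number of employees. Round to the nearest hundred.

39700

Σ wᵢ·y = 7170000×262 + 2280000×61 + 840000×293 + 1280000×38 + 5540000×194 + 2010000×234 + 4780000×322
  = 1878540000 + 139080000 + 246120000 + 48640000 + 1074760000 + 470340000 + 1539160000 = 5396640000
Σ wᵢ·x = 180×262 + 142×61 + 138×293 + 168×38 + 12×194 + 40×234 + 67×322
  = 47160 + 8662 + 40434 + 6384 + 2328 + 9360 + 21574 = 135902
Ratio = 5396640000 / 135902 = 39709.791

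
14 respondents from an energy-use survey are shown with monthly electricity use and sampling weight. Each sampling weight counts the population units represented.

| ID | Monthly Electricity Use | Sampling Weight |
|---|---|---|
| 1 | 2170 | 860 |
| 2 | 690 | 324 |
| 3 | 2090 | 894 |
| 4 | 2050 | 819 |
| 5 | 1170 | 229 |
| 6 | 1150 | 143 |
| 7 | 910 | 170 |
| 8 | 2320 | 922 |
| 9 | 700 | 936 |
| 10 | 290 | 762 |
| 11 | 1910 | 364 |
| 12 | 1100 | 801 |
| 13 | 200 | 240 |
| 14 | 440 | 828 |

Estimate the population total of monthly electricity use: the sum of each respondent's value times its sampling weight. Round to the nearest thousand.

11228000

Weighted total = 11228130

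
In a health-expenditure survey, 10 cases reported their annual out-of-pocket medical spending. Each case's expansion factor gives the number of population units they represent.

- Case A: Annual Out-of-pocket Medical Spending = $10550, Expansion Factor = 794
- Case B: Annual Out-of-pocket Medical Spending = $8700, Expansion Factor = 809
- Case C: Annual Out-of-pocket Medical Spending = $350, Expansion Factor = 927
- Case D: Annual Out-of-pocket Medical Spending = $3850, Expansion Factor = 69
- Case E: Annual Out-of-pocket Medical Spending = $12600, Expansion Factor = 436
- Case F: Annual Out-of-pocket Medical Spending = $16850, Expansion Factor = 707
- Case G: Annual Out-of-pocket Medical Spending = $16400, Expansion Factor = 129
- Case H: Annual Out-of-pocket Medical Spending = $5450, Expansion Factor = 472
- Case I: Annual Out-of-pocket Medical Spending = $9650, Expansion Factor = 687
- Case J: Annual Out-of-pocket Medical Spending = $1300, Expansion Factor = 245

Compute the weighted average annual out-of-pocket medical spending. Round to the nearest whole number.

Weighted sum = 10550×794 + 8700×809 + 350×927 + 3850×69 + 12600×436 + 16850×707 + 16400×129 + 5450×472 + 9650×687 + 1300×245
  = 8376700 + 7038300 + 324450 + 265650 + 5493600 + 11912950 + 2115600 + 2572400 + 6629550 + 318500 = 45047700
Sum of weights = 794 + 809 + 927 + 69 + 436 + 707 + 129 + 472 + 687 + 245 = 5275
Weighted mean = 45047700 / 5275 = 8539.8483

8540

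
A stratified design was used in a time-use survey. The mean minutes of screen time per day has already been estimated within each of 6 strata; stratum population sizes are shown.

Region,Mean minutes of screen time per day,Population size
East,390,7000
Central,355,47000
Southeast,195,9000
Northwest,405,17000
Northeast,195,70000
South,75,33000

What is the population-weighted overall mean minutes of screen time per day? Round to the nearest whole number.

241

Σ Nₕ·x̄ₕ = 390×7000 + 355×47000 + 195×9000 + 405×17000 + 195×70000 + 75×33000
  = 2730000 + 16685000 + 1755000 + 6885000 + 13650000 + 2475000 = 44180000
Σ Nₕ = 7000 + 47000 + 9000 + 17000 + 70000 + 33000 = 183000
Overall mean = 44180000 / 183000 = 241.42077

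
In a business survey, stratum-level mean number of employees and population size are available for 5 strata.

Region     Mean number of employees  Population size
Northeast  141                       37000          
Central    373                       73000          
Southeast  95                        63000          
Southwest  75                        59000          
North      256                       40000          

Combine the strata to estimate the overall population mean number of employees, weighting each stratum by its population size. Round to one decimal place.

195.2

Σ Nₕ·x̄ₕ = 141×37000 + 373×73000 + 95×63000 + 75×59000 + 256×40000
  = 5217000 + 27229000 + 5985000 + 4425000 + 10240000 = 53096000
Σ Nₕ = 37000 + 73000 + 63000 + 59000 + 40000 = 272000
Overall mean = 53096000 / 272000 = 195.20588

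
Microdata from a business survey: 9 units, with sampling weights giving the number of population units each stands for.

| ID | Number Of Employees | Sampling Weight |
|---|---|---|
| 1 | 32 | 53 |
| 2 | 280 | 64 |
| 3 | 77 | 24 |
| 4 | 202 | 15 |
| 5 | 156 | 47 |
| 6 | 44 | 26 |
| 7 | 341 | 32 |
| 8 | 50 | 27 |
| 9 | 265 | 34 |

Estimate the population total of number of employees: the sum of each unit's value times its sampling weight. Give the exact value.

Weighted total = 32×53 + 280×64 + 77×24 + 202×15 + 156×47 + 44×26 + 341×32 + 50×27 + 265×34
  = 54242

54242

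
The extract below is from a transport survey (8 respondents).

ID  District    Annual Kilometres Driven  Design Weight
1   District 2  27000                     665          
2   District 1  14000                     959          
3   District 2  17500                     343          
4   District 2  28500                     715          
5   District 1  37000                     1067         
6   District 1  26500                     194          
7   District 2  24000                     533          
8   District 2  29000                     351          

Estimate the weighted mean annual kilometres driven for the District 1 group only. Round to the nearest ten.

District 1 rows: 2, 5, 6
Weighted sum = 14000×959 + 37000×1067 + 26500×194
  = 13426000 + 39479000 + 5141000 = 58046000
Sum of weights = 2220
Weighted mean = 58046000 / 2220 = 26146.847

26150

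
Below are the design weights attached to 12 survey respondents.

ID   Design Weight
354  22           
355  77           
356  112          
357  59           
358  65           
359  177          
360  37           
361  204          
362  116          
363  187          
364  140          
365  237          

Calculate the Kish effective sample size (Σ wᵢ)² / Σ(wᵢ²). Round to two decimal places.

Σ wᵢ = 1433
Σ wᵢ² = 225171
n_eff = 1433² / 225171 = 2053489 / 225171 = 9.1196868

9.12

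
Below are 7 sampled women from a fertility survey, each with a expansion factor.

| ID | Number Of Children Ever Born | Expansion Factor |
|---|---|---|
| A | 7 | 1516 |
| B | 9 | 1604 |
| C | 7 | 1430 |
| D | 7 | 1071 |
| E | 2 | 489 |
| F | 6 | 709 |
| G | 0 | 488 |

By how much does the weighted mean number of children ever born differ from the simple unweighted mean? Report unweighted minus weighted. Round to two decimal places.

Unweighted sum = 38
Unweighted mean = 38 / 7 = 5.4285714
Weighted sum = 7×1516 + 9×1604 + 7×1430 + 7×1071 + 2×489 + 6×709 + 0×488
  = 10612 + 14436 + 10010 + 7497 + 978 + 4254 + 0 = 47787
Sum of weights = 1516 + 1604 + 1430 + 1071 + 489 + 709 + 488 = 7307
Weighted mean = 47787 / 7307 = 6.5398933
Difference (unweighted minus weighted) = -1.1113218

-1.11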